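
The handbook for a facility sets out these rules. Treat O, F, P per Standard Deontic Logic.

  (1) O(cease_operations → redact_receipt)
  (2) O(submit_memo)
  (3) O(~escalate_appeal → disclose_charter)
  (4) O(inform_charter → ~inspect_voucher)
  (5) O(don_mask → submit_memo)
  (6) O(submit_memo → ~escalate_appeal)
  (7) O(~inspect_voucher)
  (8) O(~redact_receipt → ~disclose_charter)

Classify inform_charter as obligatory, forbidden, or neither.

Premise 4 is O(inform_charter → ~inspect_voucher); even if O(~inspect_voucher) held, inferring O(inform_charter) would be affirming the consequent — invalid.
No premise or chain of K-axiom applications forces O(inform_charter), and none forces O(~inform_charter). So inform_charter is neither obligatory nor forbidden under these norms.

Neither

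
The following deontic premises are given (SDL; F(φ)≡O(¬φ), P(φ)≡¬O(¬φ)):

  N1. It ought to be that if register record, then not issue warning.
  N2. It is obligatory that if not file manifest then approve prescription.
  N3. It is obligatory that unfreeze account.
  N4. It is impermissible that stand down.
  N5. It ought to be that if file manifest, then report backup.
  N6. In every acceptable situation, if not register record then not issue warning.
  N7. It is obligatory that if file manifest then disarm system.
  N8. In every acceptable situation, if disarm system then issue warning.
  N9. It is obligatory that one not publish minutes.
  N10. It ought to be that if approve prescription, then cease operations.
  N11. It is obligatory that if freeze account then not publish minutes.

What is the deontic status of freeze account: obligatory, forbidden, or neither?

Premise 11 is O(freeze_account → ¬publish_minutes); even if O(¬publish_minutes) held, inferring O(freeze_account) would be affirming the consequent — invalid.
No premise or chain of K-axiom applications forces O(freeze_account), and none forces O(¬freeze_account). So freeze_account is neither obligatory nor forbidden under these norms.

Neither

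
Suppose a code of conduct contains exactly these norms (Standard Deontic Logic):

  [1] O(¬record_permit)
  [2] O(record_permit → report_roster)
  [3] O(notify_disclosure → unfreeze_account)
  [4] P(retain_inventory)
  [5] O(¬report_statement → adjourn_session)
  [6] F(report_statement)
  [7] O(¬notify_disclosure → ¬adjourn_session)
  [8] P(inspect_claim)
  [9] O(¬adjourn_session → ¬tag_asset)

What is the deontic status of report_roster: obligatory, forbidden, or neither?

Neither

Premise 2 is O(record_permit → report_roster), but O(record_permit) is not derivable from the premises, so it does not yield O(report_roster).
No premise or chain of K-axiom applications forces O(report_roster), and none forces O(¬report_roster). So report_roster is neither obligatory nor forbidden under these norms.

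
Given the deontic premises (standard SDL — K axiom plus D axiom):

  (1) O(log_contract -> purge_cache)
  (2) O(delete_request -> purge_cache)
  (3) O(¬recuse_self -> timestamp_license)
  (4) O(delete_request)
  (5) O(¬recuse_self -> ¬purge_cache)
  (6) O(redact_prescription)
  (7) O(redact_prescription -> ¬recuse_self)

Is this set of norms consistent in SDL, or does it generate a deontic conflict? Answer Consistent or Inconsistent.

Premise 4 states O(delete_request) outright.
Applying K to premise 2 (O(delete_request -> purge_cache)) and O(delete_request) yields O(purge_cache).
Premise 5 is O(¬recuse_self -> ¬purge_cache); contrapositively O(purge_cache -> recuse_self). Since O(purge_cache) holds, K gives O(recuse_self).
The contrapositive of premise 7 (O(redact_prescription -> ¬recuse_self)) is O(recuse_self -> ¬redact_prescription), and O(recuse_self) is already established, so O(¬redact_prescription).
Yet premise 6 states O(redact_prescription).
We now have both O(¬redact_prescription) and O(redact_prescription) — redact_prescription is simultaneously obligatory and forbidden, violating the D-axiom.

Inconsistent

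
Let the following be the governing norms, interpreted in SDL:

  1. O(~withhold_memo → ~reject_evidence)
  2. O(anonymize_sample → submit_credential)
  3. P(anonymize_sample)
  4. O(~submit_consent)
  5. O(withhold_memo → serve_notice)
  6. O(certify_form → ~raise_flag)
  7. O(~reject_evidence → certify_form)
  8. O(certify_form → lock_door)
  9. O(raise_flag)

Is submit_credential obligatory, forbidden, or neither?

Premise 2 is O(anonymize_sample → submit_credential), but O(anonymize_sample) is not derivable from the premises (the permission P(anonymize_sample) asserts only ~O(~anonymize_sample), not O(anonymize_sample)), so it does not yield O(submit_credential).
No premise or chain of K-axiom applications forces O(submit_credential), and none forces O(~submit_credential). So submit_credential is neither obligatory nor forbidden under these norms.

Neither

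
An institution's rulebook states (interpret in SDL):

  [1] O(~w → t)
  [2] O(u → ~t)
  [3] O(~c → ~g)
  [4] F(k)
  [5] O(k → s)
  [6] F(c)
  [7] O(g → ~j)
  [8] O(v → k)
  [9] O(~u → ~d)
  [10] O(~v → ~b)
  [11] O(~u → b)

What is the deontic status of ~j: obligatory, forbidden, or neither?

Neither

Premise 7 is O(g → ~j), but O(g) is not derivable from the premises, so it does not yield O(~j).
No premise or chain of K-axiom applications forces O(~j), and none forces O(j). So ~j is neither obligatory nor forbidden under these norms.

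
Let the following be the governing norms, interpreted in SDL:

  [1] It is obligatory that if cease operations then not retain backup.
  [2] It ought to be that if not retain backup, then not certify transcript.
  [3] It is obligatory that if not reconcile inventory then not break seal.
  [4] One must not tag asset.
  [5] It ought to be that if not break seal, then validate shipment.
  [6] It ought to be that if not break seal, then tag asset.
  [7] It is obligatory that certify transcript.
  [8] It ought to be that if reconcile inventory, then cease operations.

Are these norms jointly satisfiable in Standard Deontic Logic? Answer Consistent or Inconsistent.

Inconsistent

F(tag_asset) at premise 4 means O(¬tag_asset).
Premise 6, O(¬break_seal → tag_asset), contraposes to O(¬tag_asset → break_seal); with O(¬tag_asset) we get O(break_seal).
Premise 3, O(¬reconcile_inventory → ¬break_seal), contraposes to O(break_seal → reconcile_inventory); with O(break_seal) we get O(reconcile_inventory).
Applying K to premise 8 (O(reconcile_inventory → cease_operations)) and O(reconcile_inventory) yields O(cease_operations).
Applying K to premise 1 (O(cease_operations → ¬retain_backup)) and O(cease_operations) yields O(¬retain_backup).
With premise 2, O(¬retain_backup → ¬certify_transcript), the K-axiom yields O(¬certify_transcript).
However, premise 7 gives O(certify_transcript).
We now have both O(¬certify_transcript) and O(certify_transcript) — certify_transcript is simultaneously obligatory and forbidden, violating the D-axiom.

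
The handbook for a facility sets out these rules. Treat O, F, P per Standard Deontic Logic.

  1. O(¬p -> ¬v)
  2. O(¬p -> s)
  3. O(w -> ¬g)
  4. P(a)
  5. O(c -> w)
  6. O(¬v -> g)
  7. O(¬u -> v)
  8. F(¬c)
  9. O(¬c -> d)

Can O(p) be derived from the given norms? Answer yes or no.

Yes

Premise 8 is F(¬c), i.e. O(c).
With premise 5, O(c -> w), the K-axiom yields O(w).
Applying K to premise 3 (O(w -> ¬g)) and O(w) yields O(¬g).
The contrapositive of premise 6 (O(¬v -> g)) is O(¬g -> v), and O(¬g) is already established, so O(v).
The contrapositive of premise 1 (O(¬p -> ¬v)) is O(v -> p), and O(v) is already established, so O(p).
Premises 2, 4, 7, 9 do not contribute to this derivation.
So O(p) follows.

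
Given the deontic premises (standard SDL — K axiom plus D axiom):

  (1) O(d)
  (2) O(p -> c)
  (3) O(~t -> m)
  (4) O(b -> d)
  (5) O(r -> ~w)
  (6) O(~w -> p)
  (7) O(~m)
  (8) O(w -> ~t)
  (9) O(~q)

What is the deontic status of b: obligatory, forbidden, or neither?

Neither

Premise 4 is O(b -> d); even if O(d) held, inferring O(b) would be affirming the consequent — invalid.
No premise or chain of K-axiom applications forces O(b), and none forces O(~b). So b is neither obligatory nor forbidden under these norms.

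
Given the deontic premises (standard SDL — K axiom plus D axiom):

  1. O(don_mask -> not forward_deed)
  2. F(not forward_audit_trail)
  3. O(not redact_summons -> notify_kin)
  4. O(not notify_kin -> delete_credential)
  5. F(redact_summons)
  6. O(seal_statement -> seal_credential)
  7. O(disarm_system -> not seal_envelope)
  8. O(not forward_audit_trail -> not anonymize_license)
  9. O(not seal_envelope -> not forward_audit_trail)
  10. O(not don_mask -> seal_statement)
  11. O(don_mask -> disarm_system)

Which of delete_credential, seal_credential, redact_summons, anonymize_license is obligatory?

Premise 2, F(not forward_audit_trail), is equivalent to O(forward_audit_trail).
Premise 9, O(not seal_envelope -> not forward_audit_trail), contraposes to O(forward_audit_trail -> seal_envelope); with O(forward_audit_trail) we get O(seal_envelope).
Premise 7, O(disarm_system -> not seal_envelope), contraposes to O(seal_envelope -> not disarm_system); with O(seal_envelope) we get O(not disarm_system).
Premise 11, O(don_mask -> disarm_system), contraposes to O(not disarm_system -> not don_mask); with O(not disarm_system) we get O(not don_mask).
With premise 10, O(not don_mask -> seal_statement), the K-axiom yields O(seal_statement).
From O(seal_statement) and premise 6, O(seal_statement -> seal_credential), we obtain O(seal_credential).
So O(seal_credential) holds — seal_credential is obligatory. None of the other listed options is made obligatory by any chain of premises.

seal_credential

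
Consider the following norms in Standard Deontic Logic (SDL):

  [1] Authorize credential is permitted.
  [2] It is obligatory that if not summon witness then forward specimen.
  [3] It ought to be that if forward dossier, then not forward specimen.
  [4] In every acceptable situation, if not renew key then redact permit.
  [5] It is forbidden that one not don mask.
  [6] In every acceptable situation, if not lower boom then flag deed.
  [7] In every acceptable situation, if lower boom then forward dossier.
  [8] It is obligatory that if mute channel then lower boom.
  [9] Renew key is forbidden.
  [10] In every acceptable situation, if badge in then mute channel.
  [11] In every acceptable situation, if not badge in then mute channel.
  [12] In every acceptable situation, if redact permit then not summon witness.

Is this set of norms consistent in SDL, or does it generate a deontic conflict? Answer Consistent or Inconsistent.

Inconsistent

By case analysis on badge_in: premise 10 gives O(badge_in → mute_channel) and premise 11 gives O(¬badge_in → mute_channel), so O(mute_channel) either way.
Applying K to premise 8 (O(mute_channel → lower_boom)) and O(mute_channel) yields O(lower_boom).
Premise 7 is O(lower_boom → forward_dossier); since O(lower_boom), deontic closure gives O(forward_dossier).
Premise 3 is O(forward_dossier → ¬forward_specimen); since O(forward_dossier), deontic closure gives O(¬forward_specimen).
The contrapositive of premise 2 (O(¬summon_witness → forward_specimen)) is O(¬forward_specimen → summon_witness), and O(¬forward_specimen) is already established, so O(summon_witness).
Premise 12 is O(redact_permit → ¬summon_witness); contrapositively O(summon_witness → ¬redact_permit). Since O(summon_witness) holds, K gives O(¬redact_permit).
Premise 4, O(¬renew_key → redact_permit), contraposes to O(¬redact_permit → renew_key); with O(¬redact_permit) we get O(renew_key).
Yet premise 9 is F(renew_key), i.e. O(¬renew_key).
We now have both O(renew_key) and O(¬renew_key) — renew_key is simultaneously obligatory and forbidden, violating the D-axiom.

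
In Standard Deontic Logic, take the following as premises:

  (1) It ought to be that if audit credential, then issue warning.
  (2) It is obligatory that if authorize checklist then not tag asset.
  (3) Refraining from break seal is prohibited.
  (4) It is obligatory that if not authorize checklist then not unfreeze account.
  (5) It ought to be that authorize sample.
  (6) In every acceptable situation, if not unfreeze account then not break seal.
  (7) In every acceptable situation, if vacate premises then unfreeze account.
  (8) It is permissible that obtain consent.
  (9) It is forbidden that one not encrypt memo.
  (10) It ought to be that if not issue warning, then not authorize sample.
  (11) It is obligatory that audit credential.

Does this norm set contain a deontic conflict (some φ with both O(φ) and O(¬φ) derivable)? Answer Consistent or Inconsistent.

Consistent

Premise 10 is O(¬issue_warning → ¬authorize_sample), but O(¬issue_warning) is not derivable from the premises, so it does not yield O(¬authorize_sample).
So O(¬authorize_sample) is not derivable, and the apparent clash with O(authorize_sample) does not arise.
A world satisfying every obligation exists (e.g. audit_credential=true, authorize_checklist=true, authorize_sample=true, break_seal=true, encrypt_memo=true, issue_warning=true, obtain_consent=false, tag_asset=false, unfreeze_account=true, vacate_premises=false); no atom is both obligatory and forbidden, so the set is consistent.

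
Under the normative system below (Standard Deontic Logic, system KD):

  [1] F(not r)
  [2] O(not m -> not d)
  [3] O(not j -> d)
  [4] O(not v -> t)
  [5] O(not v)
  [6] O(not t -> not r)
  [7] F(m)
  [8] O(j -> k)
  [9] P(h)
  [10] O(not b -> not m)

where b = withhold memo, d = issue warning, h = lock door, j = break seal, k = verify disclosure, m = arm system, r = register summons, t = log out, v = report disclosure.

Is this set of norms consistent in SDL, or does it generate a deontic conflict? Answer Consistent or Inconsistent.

Consistent

Premise 6 is O(not t -> not r), but O(not t) is not derivable from the premises, so it does not yield O(not r).
So O(not r) is not derivable, and the apparent clash with O(r) does not arise.
A world satisfying every obligation exists (e.g. b=false, d=false, h=false, j=true, k=true, m=false, r=true, t=true, v=false); no atom is both obligatory and forbidden, so the set is consistent.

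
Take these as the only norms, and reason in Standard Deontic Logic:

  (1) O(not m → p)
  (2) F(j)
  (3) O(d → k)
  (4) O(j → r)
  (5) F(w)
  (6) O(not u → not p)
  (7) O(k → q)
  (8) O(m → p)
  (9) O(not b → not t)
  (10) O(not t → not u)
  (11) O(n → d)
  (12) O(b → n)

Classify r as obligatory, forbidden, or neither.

Premise 4 is O(j → r), but O(j) is not derivable from the premises, so it does not yield O(r).
No premise or chain of K-axiom applications forces O(r), and none forces O(not r). So r is neither obligatory nor forbidden under these norms.

Neither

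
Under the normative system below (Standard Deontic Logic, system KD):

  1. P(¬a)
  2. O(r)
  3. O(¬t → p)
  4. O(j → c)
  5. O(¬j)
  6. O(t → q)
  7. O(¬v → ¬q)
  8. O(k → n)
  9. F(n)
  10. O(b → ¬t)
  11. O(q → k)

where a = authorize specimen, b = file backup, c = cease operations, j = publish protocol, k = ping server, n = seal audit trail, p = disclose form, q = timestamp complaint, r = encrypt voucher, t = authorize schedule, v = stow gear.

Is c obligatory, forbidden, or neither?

Neither

Premise 4 is O(j → c), but O(j) is not derivable from the premises, so it does not yield O(c).
No premise or chain of K-axiom applications forces O(c), and none forces O(¬c). So c is neither obligatory nor forbidden under these norms.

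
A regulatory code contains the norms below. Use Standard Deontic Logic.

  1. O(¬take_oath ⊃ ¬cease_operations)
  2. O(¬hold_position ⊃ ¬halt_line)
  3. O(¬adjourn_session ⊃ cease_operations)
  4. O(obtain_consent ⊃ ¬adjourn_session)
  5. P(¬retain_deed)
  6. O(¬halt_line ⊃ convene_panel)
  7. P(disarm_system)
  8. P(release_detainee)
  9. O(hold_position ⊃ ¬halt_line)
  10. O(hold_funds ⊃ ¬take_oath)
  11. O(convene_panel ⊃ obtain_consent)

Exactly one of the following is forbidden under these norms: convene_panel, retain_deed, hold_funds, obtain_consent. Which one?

By case analysis on hold_position: premise 9 gives O(hold_position ⊃ ¬halt_line) and premise 2 gives O(¬hold_position ⊃ ¬halt_line), so O(¬halt_line) either way.
From O(¬halt_line) and premise 6, O(¬halt_line ⊃ convene_panel), we obtain O(convene_panel).
From O(convene_panel) and premise 11, O(convene_panel ⊃ obtain_consent), we obtain O(obtain_consent).
From O(obtain_consent) and premise 4, O(obtain_consent ⊃ ¬adjourn_session), we obtain O(¬adjourn_session).
With premise 3, O(¬adjourn_session ⊃ cease_operations), the K-axiom yields O(cease_operations).
Premise 1, O(¬take_oath ⊃ ¬cease_operations), contraposes to O(cease_operations ⊃ take_oath); with O(cease_operations) we get O(take_oath).
Premise 10 is O(hold_funds ⊃ ¬take_oath); contrapositively O(take_oath ⊃ ¬hold_funds). Since O(take_oath) holds, K gives O(¬hold_funds).
So O(¬hold_funds) holds, i.e. hold_funds is forbidden. None of the other listed options is forbidden under the premises.

hold_funds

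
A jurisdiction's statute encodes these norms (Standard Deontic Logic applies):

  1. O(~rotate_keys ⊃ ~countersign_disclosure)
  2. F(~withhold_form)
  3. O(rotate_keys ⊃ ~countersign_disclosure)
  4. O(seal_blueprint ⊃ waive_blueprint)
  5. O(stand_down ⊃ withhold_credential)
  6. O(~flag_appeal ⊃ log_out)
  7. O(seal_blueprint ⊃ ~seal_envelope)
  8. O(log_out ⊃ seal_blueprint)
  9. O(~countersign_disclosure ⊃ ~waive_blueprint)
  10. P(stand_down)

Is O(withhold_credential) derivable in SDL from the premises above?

No

Premise 5 is O(stand_down ⊃ withhold_credential), but O(stand_down) is not derivable from the premises (the permission P(stand_down) asserts only ~O(~stand_down), not O(stand_down)), so it does not yield O(withhold_credential).
No other premise forces O(withhold_credential). An ideal world satisfying every premise can still have withhold_credential false, so O(withhold_credential) is not derivable.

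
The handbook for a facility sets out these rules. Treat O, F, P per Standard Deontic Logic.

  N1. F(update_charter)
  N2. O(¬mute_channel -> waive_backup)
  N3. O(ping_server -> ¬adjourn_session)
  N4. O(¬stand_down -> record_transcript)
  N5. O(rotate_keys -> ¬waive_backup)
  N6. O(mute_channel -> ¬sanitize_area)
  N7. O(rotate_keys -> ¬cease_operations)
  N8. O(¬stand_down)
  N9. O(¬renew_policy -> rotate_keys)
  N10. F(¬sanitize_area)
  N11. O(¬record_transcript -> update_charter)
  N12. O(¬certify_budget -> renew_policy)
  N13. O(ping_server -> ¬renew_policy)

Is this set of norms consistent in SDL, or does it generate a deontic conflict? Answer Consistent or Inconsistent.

Consistent

Premise 11 is O(¬record_transcript -> update_charter), but O(¬record_transcript) is not derivable from the premises, so it does not yield O(update_charter).
So O(update_charter) is not derivable, and the apparent clash with O(¬update_charter) does not arise.
A world satisfying every obligation exists (e.g. adjourn_session=false, cease_operations=false, certify_budget=false, mute_channel=false, ping_server=false, record_transcript=true, renew_policy=true, rotate_keys=false, sanitize_area=true, stand_down=false, update_charter=false, waive_backup=true); no atom is both obligatory and forbidden, so the set is consistent.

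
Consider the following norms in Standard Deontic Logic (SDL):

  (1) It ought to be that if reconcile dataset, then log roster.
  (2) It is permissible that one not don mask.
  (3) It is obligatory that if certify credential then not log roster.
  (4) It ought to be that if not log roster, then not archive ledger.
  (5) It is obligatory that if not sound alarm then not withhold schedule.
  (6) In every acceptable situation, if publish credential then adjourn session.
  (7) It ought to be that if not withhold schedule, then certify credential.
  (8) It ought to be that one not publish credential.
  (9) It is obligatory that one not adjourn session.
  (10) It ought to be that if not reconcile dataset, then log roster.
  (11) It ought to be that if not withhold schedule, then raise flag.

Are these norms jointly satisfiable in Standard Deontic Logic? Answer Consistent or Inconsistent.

Premise 6 is O(publish_credential → adjourn_session), but O(publish_credential) is not derivable from the premises, so it does not yield O(adjourn_session).
So O(adjourn_session) is not derivable, and the apparent clash with O(¬adjourn_session) does not arise.
A world satisfying every obligation exists (e.g. adjourn_session=false, archive_ledger=false, certify_credential=false, don_mask=false, log_roster=true, publish_credential=false, raise_flag=false, reconcile_dataset=false, sound_alarm=true, withhold_schedule=true); no atom is both obligatory and forbidden, so the set is consistent.

Consistent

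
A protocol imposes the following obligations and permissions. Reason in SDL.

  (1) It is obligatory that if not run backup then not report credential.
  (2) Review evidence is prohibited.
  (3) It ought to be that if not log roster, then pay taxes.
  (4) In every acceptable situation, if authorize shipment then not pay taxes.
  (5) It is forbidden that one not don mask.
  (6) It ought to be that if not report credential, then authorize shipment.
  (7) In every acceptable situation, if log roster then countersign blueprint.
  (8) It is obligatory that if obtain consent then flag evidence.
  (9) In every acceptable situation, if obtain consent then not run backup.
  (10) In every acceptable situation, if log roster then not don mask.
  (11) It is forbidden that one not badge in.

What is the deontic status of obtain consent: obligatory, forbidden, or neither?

Forbidden

Premise 5, F(¬don_mask), is equivalent to O(don_mask).
Premise 10 is O(log_roster → ¬don_mask); contrapositively O(don_mask → ¬log_roster). Since O(don_mask) holds, K gives O(¬log_roster).
Premise 3 is O(¬log_roster → pay_taxes); since O(¬log_roster), deontic closure gives O(pay_taxes).
The contrapositive of premise 4 (O(authorize_shipment → ¬pay_taxes)) is O(pay_taxes → ¬authorize_shipment), and O(pay_taxes) is already established, so O(¬authorize_shipment).
Premise 6 is O(¬report_credential → authorize_shipment); contrapositively O(¬authorize_shipment → report_credential). Since O(¬authorize_shipment) holds, K gives O(report_credential).
Premise 1 is O(¬run_backup → ¬report_credential); contrapositively O(report_credential → run_backup). Since O(report_credential) holds, K gives O(run_backup).
The contrapositive of premise 9 (O(obtain_consent → ¬run_backup)) is O(run_backup → ¬obtain_consent), and O(run_backup) is already established, so O(¬obtain_consent).
Premises 2, 7, 8, 11 do not contribute to this derivation.
Thus O(¬obtain_consent), which is F(obtain_consent): obtain_consent is forbidden.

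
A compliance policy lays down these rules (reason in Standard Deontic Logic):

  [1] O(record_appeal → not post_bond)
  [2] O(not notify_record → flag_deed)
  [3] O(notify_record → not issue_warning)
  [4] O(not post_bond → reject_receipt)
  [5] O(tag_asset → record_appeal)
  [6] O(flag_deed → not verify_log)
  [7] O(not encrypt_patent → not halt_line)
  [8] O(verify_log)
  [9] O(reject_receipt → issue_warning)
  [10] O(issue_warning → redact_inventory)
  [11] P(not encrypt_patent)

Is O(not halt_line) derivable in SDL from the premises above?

No

Premise 7 is O(not encrypt_patent → not halt_line), but O(not encrypt_patent) is not derivable from the premises (the permission P(not encrypt_patent) asserts only not O(encrypt_patent), not O(not encrypt_patent)), so it does not yield O(not halt_line).
No other premise forces O(not halt_line). An ideal world satisfying every premise can still have not halt_line false, so O(not halt_line) is not derivable.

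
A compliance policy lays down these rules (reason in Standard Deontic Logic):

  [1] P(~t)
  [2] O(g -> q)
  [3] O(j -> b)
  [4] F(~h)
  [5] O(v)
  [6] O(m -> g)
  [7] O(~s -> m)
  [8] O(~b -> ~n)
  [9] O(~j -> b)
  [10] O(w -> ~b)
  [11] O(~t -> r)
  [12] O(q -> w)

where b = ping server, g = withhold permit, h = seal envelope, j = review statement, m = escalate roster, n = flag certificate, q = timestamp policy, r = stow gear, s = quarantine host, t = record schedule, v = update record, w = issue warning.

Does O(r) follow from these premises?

Premise 11 is O(~t -> r), but O(~t) is not derivable from the premises (the permission P(~t) asserts only ~O(t), not O(~t)), so it does not yield O(r).
No other premise forces O(r). An ideal world satisfying every premise can still have r false, so O(r) is not derivable.

No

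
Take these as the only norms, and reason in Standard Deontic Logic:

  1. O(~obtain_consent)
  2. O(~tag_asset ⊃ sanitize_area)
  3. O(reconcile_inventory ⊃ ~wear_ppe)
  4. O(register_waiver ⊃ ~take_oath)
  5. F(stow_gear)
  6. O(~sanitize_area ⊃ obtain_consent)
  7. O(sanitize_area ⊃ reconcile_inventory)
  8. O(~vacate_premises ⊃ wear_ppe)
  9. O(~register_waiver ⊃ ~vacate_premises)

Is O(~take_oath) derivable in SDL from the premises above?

Yes

Premise 1 gives O(~obtain_consent).
The contrapositive of premise 6 (O(~sanitize_area ⊃ obtain_consent)) is O(~obtain_consent ⊃ sanitize_area), and O(~obtain_consent) is already established, so O(sanitize_area).
From O(sanitize_area) and premise 7, O(sanitize_area ⊃ reconcile_inventory), we obtain O(reconcile_inventory).
Applying K to premise 3 (O(reconcile_inventory ⊃ ~wear_ppe)) and O(reconcile_inventory) yields O(~wear_ppe).
Premise 8, O(~vacate_premises ⊃ wear_ppe), contraposes to O(~wear_ppe ⊃ vacate_premises); with O(~wear_ppe) we get O(vacate_premises).
Premise 9, O(~register_waiver ⊃ ~vacate_premises), contraposes to O(vacate_premises ⊃ register_waiver); with O(vacate_premises) we get O(register_waiver).
Premise 4 is O(register_waiver ⊃ ~take_oath); since O(register_waiver), deontic closure gives O(~take_oath).
Premises 2, 5 do not contribute to this derivation.
So O(~take_oath) follows.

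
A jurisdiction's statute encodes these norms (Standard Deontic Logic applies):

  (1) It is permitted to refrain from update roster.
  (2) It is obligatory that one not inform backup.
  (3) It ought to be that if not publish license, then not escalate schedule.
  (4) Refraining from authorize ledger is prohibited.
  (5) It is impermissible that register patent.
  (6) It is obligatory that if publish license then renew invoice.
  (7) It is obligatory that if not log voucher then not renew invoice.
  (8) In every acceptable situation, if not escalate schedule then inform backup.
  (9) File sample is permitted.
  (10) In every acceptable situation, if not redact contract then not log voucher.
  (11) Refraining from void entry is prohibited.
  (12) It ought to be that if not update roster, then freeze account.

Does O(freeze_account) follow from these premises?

No

Premise 12 is O(¬update_roster → freeze_account), but O(¬update_roster) is not derivable from the premises (the permission P(¬update_roster) asserts only ¬O(update_roster), not O(¬update_roster)), so it does not yield O(freeze_account).
No other premise forces O(freeze_account). An ideal world satisfying every premise can still have freeze_account false, so O(freeze_account) is not derivable.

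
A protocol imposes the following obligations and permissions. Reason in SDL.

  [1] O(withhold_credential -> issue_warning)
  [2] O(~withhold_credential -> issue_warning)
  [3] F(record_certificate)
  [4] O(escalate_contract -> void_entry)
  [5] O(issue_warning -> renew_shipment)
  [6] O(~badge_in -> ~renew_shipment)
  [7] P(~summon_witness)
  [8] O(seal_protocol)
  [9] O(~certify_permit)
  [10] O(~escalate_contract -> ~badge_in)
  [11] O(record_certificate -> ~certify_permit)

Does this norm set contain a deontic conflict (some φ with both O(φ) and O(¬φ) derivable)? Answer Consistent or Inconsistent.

Consistent

Premise 11 is O(record_certificate -> ~certify_permit); even if O(~certify_permit) held, inferring O(record_certificate) would be affirming the consequent — invalid.
So O(record_certificate) is not derivable, and the apparent clash with O(~record_certificate) does not arise.
A world satisfying every obligation exists (e.g. badge_in=true, certify_permit=false, escalate_contract=true, issue_warning=true, record_certificate=false, renew_shipment=true, seal_protocol=true, summon_witness=false, void_entry=true, withhold_credential=false); no atom is both obligatory and forbidden, so the set is consistent.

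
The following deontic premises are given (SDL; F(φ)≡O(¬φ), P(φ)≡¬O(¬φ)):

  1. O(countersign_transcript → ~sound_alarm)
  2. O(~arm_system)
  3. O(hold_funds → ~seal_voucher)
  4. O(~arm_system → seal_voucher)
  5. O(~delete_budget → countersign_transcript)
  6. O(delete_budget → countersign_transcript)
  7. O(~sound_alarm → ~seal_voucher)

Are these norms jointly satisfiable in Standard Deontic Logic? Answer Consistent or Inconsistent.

Inconsistent

By case analysis on delete_budget: premise 6 gives O(delete_budget → countersign_transcript) and premise 5 gives O(~delete_budget → countersign_transcript), so O(countersign_transcript) either way.
Premise 1 is O(countersign_transcript → ~sound_alarm); since O(countersign_transcript), deontic closure gives O(~sound_alarm).
Premise 7 is O(~sound_alarm → ~seal_voucher); since O(~sound_alarm), deontic closure gives O(~seal_voucher).
The contrapositive of premise 4 (O(~arm_system → seal_voucher)) is O(~seal_voucher → arm_system), and O(~seal_voucher) is already established, so O(arm_system).
However, premise 2 gives O(~arm_system).
We now have both O(arm_system) and O(~arm_system) — arm_system is simultaneously obligatory and forbidden, violating the D-axiom.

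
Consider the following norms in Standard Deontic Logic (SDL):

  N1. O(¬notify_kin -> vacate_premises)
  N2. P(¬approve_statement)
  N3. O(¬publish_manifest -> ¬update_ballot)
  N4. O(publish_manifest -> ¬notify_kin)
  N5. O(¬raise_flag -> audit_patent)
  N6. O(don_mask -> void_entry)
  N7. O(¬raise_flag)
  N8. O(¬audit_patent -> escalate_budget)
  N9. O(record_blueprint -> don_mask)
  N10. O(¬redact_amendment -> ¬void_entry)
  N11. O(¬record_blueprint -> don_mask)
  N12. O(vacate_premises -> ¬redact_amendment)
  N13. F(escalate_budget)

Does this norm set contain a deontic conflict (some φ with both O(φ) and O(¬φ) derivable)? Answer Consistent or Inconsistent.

Consistent

Premise 8 is O(¬audit_patent -> escalate_budget), but O(¬audit_patent) is not derivable from the premises, so it does not yield O(escalate_budget).
So O(escalate_budget) is not derivable, and the apparent clash with O(¬escalate_budget) does not arise.
A world satisfying every obligation exists (e.g. approve_statement=false, audit_patent=true, don_mask=true, escalate_budget=false, notify_kin=true, publish_manifest=false, raise_flag=false, record_blueprint=false, redact_amendment=true, update_ballot=false, vacate_premises=false, void_entry=true); no atom is both obligatory and forbidden, so the set is consistent.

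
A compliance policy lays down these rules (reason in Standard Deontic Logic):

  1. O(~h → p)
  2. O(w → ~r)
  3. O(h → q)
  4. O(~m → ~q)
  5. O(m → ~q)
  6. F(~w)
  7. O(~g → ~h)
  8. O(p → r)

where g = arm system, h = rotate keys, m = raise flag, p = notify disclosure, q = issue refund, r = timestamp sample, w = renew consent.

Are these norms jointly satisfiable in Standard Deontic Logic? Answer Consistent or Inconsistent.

By case analysis on ~m: premise 4 gives O(~m → ~q) and premise 5 gives O(m → ~q), so O(~q) either way.
Premise 3 is O(h → q); contrapositively O(~q → ~h). Since O(~q) holds, K gives O(~h).
From O(~h) and premise 1, O(~h → p), we obtain O(p).
Applying K to premise 8 (O(p → r)) and O(p) yields O(r).
Premise 2, O(w → ~r), contraposes to O(r → ~w); with O(r) we get O(~w).
But premise 6, F(~w), means O(w).
We now have both O(~w) and O(w) — w is simultaneously obligatory and forbidden, violating the D-axiom.

Inconsistent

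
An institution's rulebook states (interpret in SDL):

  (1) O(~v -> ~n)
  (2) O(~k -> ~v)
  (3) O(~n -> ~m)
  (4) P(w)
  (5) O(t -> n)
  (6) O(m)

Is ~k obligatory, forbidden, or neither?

Premise 6 states O(m) outright.
The contrapositive of premise 3 (O(~n -> ~m)) is O(m -> n), and O(m) is already established, so O(n).
The contrapositive of premise 1 (O(~v -> ~n)) is O(n -> v), and O(n) is already established, so O(v).
The contrapositive of premise 2 (O(~k -> ~v)) is O(v -> k), and O(v) is already established, so O(k).
Premises 4, 5 do not contribute to this derivation.
Thus O(k), which is F(~k): ~k is forbidden.

Forbidden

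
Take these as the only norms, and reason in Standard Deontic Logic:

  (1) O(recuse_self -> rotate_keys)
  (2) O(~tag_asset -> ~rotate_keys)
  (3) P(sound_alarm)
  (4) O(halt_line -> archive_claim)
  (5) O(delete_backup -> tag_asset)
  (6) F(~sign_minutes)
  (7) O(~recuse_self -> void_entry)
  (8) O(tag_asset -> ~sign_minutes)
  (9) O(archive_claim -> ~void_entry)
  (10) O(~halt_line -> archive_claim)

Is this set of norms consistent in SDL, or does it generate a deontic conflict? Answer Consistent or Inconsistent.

Inconsistent

Premises 10 and 4 cover both cases: O(~halt_line -> archive_claim) and O(halt_line -> archive_claim). Since ~halt_line ∨ halt_line is a tautology, O(archive_claim) follows.
From O(archive_claim) and premise 9, O(archive_claim -> ~void_entry), we obtain O(~void_entry).
Premise 7 is O(~recuse_self -> void_entry); contrapositively O(~void_entry -> recuse_self). Since O(~void_entry) holds, K gives O(recuse_self).
From O(recuse_self) and premise 1, O(recuse_self -> rotate_keys), we obtain O(rotate_keys).
Premise 2 is O(~tag_asset -> ~rotate_keys); contrapositively O(rotate_keys -> tag_asset). Since O(rotate_keys) holds, K gives O(tag_asset).
From O(tag_asset) and premise 8, O(tag_asset -> ~sign_minutes), we obtain O(~sign_minutes).
But premise 6, F(~sign_minutes), means O(sign_minutes).
We now have both O(~sign_minutes) and O(sign_minutes) — sign_minutes is simultaneously obligatory and forbidden, violating the D-axiom.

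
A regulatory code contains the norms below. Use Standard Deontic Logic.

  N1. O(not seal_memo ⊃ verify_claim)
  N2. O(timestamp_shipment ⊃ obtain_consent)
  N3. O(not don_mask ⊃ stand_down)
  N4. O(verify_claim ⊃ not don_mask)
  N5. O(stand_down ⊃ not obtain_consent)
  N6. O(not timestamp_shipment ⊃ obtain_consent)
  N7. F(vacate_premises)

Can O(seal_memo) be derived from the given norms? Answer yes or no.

By case analysis on not timestamp_shipment: premise 6 gives O(not timestamp_shipment ⊃ obtain_consent) and premise 2 gives O(timestamp_shipment ⊃ obtain_consent), so O(obtain_consent) either way.
Premise 5 is O(stand_down ⊃ not obtain_consent); contrapositively O(obtain_consent ⊃ not stand_down). Since O(obtain_consent) holds, K gives O(not stand_down).
Premise 3 is O(not don_mask ⊃ stand_down); contrapositively O(not stand_down ⊃ don_mask). Since O(not stand_down) holds, K gives O(don_mask).
Premise 4, O(verify_claim ⊃ not don_mask), contraposes to O(don_mask ⊃ not verify_claim); with O(don_mask) we get O(not verify_claim).
Premise 1 is O(not seal_memo ⊃ verify_claim); contrapositively O(not verify_claim ⊃ seal_memo). Since O(not verify_claim) holds, K gives O(seal_memo).
Premise 7 does not contribute to this derivation.
So O(seal_memo) follows.

Yes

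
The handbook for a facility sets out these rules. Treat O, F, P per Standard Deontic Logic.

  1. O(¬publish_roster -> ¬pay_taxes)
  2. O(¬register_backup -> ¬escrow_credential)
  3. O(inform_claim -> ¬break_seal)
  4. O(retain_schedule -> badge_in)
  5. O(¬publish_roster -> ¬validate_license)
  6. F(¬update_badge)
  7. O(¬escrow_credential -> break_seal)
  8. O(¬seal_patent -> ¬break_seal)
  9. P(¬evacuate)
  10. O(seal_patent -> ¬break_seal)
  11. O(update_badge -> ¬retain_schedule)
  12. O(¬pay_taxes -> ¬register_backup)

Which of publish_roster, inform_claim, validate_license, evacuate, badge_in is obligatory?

Premises 8 and 10 are O(¬seal_patent -> ¬break_seal) and O(seal_patent -> ¬break_seal); every ideal world satisfies ¬seal_patent or seal_patent, so in either case ¬break_seal holds — hence O(¬break_seal).
Premise 7 is O(¬escrow_credential -> break_seal); contrapositively O(¬break_seal -> escrow_credential). Since O(¬break_seal) holds, K gives O(escrow_credential).
The contrapositive of premise 2 (O(¬register_backup -> ¬escrow_credential)) is O(escrow_credential -> register_backup), and O(escrow_credential) is already established, so O(register_backup).
Premise 12, O(¬pay_taxes -> ¬register_backup), contraposes to O(register_backup -> pay_taxes); with O(register_backup) we get O(pay_taxes).
The contrapositive of premise 1 (O(¬publish_roster -> ¬pay_taxes)) is O(pay_taxes -> publish_roster), and O(pay_taxes) is already established, so O(publish_roster).
So O(publish_roster) holds — publish_roster is obligatory. None of the other listed options is made obligatory by any chain of premises.

publish_roster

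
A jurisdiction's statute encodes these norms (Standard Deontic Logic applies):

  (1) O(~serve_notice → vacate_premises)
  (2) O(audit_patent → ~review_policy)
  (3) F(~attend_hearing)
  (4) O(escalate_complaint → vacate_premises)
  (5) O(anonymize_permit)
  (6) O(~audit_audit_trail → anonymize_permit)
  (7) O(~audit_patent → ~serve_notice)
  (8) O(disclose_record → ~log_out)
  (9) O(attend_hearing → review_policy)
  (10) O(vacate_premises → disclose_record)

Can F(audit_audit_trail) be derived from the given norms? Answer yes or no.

No

Premise 6 is O(~audit_audit_trail → anonymize_permit); even if O(anonymize_permit) held, inferring O(~audit_audit_trail) would be affirming the consequent — invalid.
No other premise forces O(~audit_audit_trail). An ideal world satisfying every premise can still have audit_audit_trail true, so F(audit_audit_trail) is not derivable.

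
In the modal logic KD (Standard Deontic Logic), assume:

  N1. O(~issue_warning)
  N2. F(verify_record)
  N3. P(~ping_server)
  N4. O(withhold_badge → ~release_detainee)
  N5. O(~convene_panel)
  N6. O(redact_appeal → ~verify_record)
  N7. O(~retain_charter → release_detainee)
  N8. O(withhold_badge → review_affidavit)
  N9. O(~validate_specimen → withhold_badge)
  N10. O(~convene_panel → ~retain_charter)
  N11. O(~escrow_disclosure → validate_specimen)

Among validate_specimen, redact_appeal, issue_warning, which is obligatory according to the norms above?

Premise 5 states O(~convene_panel) outright.
From O(~convene_panel) and premise 10, O(~convene_panel → ~retain_charter), we obtain O(~retain_charter).
From O(~retain_charter) and premise 7, O(~retain_charter → release_detainee), we obtain O(release_detainee).
Premise 4 is O(withhold_badge → ~release_detainee); contrapositively O(release_detainee → ~withhold_badge). Since O(release_detainee) holds, K gives O(~withhold_badge).
Premise 9, O(~validate_specimen → withhold_badge), contraposes to O(~withhold_badge → validate_specimen); with O(~withhold_badge) we get O(validate_specimen).
So O(validate_specimen) holds — validate_specimen is obligatory. None of the other listed options is made obligatory by any chain of premises.

validate_specimen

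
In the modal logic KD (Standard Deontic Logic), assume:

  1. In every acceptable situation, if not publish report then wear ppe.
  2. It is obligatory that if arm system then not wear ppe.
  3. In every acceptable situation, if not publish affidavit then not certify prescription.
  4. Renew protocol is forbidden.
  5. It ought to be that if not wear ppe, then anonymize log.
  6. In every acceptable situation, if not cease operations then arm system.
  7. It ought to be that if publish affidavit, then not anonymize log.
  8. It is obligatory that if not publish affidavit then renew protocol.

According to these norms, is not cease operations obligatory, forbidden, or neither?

Forbidden

Premise 4, F(renew_protocol), is equivalent to O(¬renew_protocol).
Premise 8 is O(¬publish_affidavit → renew_protocol); contrapositively O(¬renew_protocol → publish_affidavit). Since O(¬renew_protocol) holds, K gives O(publish_affidavit).
With premise 7, O(publish_affidavit → ¬anonymize_log), the K-axiom yields O(¬anonymize_log).
Premise 5, O(¬wear_ppe → anonymize_log), contraposes to O(¬anonymize_log → wear_ppe); with O(¬anonymize_log) we get O(wear_ppe).
Premise 2, O(arm_system → ¬wear_ppe), contraposes to O(wear_ppe → ¬arm_system); with O(wear_ppe) we get O(¬arm_system).
Premise 6, O(¬cease_operations → arm_system), contraposes to O(¬arm_system → cease_operations); with O(¬arm_system) we get O(cease_operations).
Premises 1, 3 do not contribute to this derivation.
Thus O(cease_operations), which is F(¬cease_operations): ¬cease_operations is forbidden.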